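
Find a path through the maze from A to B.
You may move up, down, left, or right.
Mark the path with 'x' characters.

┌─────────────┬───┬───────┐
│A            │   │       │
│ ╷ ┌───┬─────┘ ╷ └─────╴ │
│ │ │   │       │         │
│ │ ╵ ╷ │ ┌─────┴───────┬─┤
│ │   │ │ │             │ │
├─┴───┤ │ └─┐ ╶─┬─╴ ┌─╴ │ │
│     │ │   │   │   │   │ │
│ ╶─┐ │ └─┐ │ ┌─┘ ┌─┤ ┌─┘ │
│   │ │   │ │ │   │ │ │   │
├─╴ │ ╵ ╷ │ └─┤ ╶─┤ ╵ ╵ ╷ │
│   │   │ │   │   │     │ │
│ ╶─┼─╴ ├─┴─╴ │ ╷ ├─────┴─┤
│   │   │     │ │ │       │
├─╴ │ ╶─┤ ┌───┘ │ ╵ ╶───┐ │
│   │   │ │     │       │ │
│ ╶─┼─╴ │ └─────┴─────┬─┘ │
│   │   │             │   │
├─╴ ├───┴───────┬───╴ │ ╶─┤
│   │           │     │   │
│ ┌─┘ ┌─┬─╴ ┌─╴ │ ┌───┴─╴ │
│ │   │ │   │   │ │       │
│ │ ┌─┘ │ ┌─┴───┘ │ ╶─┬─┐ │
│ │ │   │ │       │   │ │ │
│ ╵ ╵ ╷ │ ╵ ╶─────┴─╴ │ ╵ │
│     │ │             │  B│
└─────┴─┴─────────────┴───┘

Finding the shortest path through the maze:
Path length: 56 steps
Directions: right → down → down → right → up → right → down → down → down → down → left → up → up → left → left → down → right → down → left → down → right → down → left → down → right → down → left → down → down → down → right → up → up → right → up → right → right → right → down → left → down → down → right → right → right → right → right → right → up → left → up → right → right → right → down → down

Solution:

┌─────────────┬───┬───────┐
│A x          │   │       │
│ ╷ ┌───┬─────┘ ╷ └─────╴ │
│ │x│x x│       │         │
│ │ ╵ ╷ │ ┌─────┴───────┬─┤
│ │x x│x│ │             │ │
├─┴───┤ │ └─┐ ╶─┬─╴ ┌─╴ │ │
│x x x│x│   │   │   │   │ │
│ ╶─┐ │ └─┐ │ ┌─┘ ┌─┤ ┌─┘ │
│x x│x│x  │ │ │   │ │ │   │
├─╴ │ ╵ ╷ │ └─┤ ╶─┤ ╵ ╵ ╷ │
│x x│x x│ │   │   │     │ │
│ ╶─┼─╴ ├─┴─╴ │ ╷ ├─────┴─┤
│x x│   │     │ │ │       │
├─╴ │ ╶─┤ ┌───┘ │ ╵ ╶───┐ │
│x x│   │ │     │       │ │
│ ╶─┼─╴ │ └─────┴─────┬─┘ │
│x x│   │             │   │
├─╴ ├───┴───────┬───╴ │ ╶─┤
│x x│x x x x    │     │   │
│ ┌─┘ ┌─┬─╴ ┌─╴ │ ┌───┴─╴ │
│x│x x│ │x x│   │ │x x x x│
│ │ ┌─┘ │ ┌─┴───┘ │ ╶─┬─┐ │
│x│x│   │x│       │x x│ │x│
│ ╵ ╵ ╷ │ ╵ ╶─────┴─╴ │ ╵ │
│x x  │ │x x x x x x x│  B│
└─────┴─┴─────────────┴───┘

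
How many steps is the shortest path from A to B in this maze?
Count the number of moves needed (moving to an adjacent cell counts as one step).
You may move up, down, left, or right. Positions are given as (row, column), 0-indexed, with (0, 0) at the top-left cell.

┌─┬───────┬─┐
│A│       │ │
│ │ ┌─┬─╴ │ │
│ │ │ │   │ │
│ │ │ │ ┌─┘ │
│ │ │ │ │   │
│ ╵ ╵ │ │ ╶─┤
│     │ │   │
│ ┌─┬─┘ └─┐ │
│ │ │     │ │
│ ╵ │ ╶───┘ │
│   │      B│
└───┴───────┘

Using BFS to find shortest path:
Start: (0, 0), End: (5, 5)
Path found:
(0,0) → (1,0) → (2,0) → (3,0) → (3,1) → (2,1) → (1,1) → (0,1) → (0,2) → (0,3) → (0,4) → (1,4) → (1,3) → (2,3) → (3,3) → (4,3) → (4,2) → (5,2) → (5,3) → (5,4) → (5,5)
Number of steps: 20

Solution:

┌─┬───────┬─┐
│A│↱ → → ↓│ │
│ │ ┌─┬─╴ │ │
│↓│↑│ │↓ ↲│ │
│ │ │ │ ┌─┘ │
│↓│↑│ │↓│   │
│ ╵ ╵ │ │ ╶─┤
│↳ ↑  │↓│   │
│ ┌─┬─┘ └─┐ │
│ │ │↓ ↲  │ │
│ ╵ │ ╶───┘ │
│   │↳ → → B│
└───┴───────┘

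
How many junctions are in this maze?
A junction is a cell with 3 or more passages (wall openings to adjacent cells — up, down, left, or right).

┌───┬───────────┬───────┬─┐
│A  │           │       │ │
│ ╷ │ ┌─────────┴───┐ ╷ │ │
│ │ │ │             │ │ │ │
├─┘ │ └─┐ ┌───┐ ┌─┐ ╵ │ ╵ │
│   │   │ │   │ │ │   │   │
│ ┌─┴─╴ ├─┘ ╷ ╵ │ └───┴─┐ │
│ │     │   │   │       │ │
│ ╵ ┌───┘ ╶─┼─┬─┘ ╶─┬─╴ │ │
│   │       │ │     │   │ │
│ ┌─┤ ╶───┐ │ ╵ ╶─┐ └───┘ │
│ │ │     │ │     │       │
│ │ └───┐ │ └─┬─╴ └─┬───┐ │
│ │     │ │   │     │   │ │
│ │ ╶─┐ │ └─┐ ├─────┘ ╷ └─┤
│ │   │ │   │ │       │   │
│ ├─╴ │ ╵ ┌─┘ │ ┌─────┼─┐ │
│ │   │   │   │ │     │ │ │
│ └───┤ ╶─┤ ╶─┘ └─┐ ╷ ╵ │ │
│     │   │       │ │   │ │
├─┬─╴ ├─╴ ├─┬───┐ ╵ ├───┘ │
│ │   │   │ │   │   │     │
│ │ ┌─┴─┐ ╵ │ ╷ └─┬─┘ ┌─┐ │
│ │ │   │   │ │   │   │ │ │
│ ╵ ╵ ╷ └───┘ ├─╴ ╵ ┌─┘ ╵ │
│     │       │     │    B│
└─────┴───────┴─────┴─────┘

Checking each cell for number of passages:

Junctions found (3+ passages):
  (0, 10): 3 passages
  (1, 4): 3 passages
  (1, 7): 3 passages
  (2, 12): 3 passages
  (3, 8): 3 passages
  (4, 0): 3 passages
  (4, 4): 3 passages
  (4, 8): 3 passages
  (5, 7): 3 passages
  (5, 12): 3 passages
  (6, 1): 3 passages
  (6, 8): 3 passages
  (7, 4): 3 passages
  (8, 3): 3 passages
  (8, 9): 3 passages
  (9, 7): 3 passages
  (10, 4): 3 passages
  (10, 12): 3 passages
  (12, 1): 3 passages
  (12, 8): 3 passages
  (12, 11): 3 passages
Total junctions: 21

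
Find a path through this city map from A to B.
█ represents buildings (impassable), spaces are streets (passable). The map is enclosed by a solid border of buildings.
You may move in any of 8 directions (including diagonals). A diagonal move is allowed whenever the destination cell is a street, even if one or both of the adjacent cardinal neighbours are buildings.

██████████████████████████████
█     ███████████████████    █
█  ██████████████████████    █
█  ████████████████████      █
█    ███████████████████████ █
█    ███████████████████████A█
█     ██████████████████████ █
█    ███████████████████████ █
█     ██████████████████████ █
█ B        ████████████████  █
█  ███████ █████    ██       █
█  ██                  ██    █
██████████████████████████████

Finding the shortest path from A to B:
Movement: 8-directional
Path length: 29 steps
Directions: down → down → down → down-left → down-left → left → left → left → left → down-left → left → left → left → left → left → left → left → left → left → left → up-left → up-left → left → left → left → left → left → left → left

Solution:

██████████████████████████████
█     ███████████████████    █
█  ██████████████████████    █
█  ████████████████████      █
█    ███████████████████████ █
█    ███████████████████████A█
█     ██████████████████████↓█
█    ███████████████████████↓█
█     ██████████████████████↙█
█ B←←←←←←← ████████████████↙ █
█  ███████↖█████    ██↙←←←←  █
█  ██      ↖←←←←←←←←←← ██    █
██████████████████████████████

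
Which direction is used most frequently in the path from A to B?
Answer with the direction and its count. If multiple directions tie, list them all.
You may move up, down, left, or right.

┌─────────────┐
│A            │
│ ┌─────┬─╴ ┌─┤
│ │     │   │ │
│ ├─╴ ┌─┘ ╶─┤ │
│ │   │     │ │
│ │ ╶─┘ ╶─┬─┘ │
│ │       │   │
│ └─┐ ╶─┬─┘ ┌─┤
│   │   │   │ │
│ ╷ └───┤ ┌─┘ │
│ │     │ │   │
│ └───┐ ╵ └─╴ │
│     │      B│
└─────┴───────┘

Directions: down, down, down, down, right, down, right, right, down, right, right, right
Counts: {'down': 6, 'right': 6}
Most common: down and right (tied at 6 times each)

Solution:

┌─────────────┐
│A            │
│ ┌─────┬─╴ ┌─┤
│↓│     │   │ │
│ ├─╴ ┌─┘ ╶─┤ │
│↓│   │     │ │
│ │ ╶─┘ ╶─┬─┘ │
│↓│       │   │
│ └─┐ ╶─┬─┘ ┌─┤
│↳ ↓│   │   │ │
│ ╷ └───┤ ┌─┘ │
│ │↳ → ↓│ │   │
│ └───┐ ╵ └─╴ │
│     │↳ → → B│
└─────┴───────┘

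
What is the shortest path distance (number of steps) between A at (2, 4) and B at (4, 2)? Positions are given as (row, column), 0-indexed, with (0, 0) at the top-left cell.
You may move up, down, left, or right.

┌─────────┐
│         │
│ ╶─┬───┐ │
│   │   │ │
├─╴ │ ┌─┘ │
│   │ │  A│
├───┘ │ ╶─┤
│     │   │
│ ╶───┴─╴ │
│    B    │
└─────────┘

Finding path from (2, 4) to (4, 2):
Path: (2,4) → (2,3) → (3,3) → (3,4) → (4,4) → (4,3) → (4,2)
Distance: 6 steps

Solution:

┌─────────┐
│         │
│ ╶─┬───┐ │
│   │   │ │
├─╴ │ ┌─┘ │
│   │ │↓ A│
├───┘ │ ╶─┤
│     │↳ ↓│
│ ╶───┴─╴ │
│    B ← ↲│
└─────────┘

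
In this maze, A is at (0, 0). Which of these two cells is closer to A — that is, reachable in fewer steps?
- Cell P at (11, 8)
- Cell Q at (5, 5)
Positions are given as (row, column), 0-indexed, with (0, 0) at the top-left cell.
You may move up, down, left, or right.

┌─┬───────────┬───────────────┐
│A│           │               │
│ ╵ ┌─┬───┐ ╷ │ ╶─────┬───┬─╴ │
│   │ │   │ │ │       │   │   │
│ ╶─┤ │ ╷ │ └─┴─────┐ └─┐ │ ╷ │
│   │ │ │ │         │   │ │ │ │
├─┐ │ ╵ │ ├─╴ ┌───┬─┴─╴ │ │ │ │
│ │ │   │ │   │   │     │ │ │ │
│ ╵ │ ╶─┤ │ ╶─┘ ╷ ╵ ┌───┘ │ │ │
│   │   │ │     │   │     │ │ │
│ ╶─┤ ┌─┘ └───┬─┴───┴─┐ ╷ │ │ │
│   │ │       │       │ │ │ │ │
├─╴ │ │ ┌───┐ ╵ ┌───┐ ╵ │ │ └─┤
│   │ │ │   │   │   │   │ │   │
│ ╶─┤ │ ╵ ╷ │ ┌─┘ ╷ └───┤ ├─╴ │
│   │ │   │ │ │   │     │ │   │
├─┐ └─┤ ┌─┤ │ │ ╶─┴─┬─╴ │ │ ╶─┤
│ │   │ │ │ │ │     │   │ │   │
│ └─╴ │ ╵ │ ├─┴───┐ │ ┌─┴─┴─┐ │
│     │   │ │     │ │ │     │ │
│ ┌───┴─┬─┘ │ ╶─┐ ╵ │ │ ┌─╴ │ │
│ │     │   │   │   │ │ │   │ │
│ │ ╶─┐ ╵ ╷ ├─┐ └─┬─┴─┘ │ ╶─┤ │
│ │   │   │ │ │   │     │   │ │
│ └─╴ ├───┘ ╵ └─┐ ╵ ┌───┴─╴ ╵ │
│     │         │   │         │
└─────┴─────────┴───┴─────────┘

Shortest path A → P at (11, 8): 67 steps
Shortest path A → Q at (5, 5): 42 steps

Q is closer (42 steps vs 67 steps).

Path to P:

┌─┬───────────┬───────────────┐
│A│↱ → → → ↓  │↱ → → → → → → ↓│
│ ╵ ┌─┬───┐ ╷ │ ╶─────┬───┬─╴ │
│↳ ↑│ │   │↓│ │↑ ← ← ↰│   │↓ ↲│
│ ╶─┤ │ ╷ │ └─┴─────┐ └─┐ │ ╷ │
│   │ │ │ │↳ ↓      │↑ ↰│ │↓│ │
├─┐ │ ╵ │ ├─╴ ┌───┬─┴─╴ │ │ │ │
│ │ │   │ │↓ ↲│↱ ↓│↱ → ↑│ │↓│ │
│ ╵ │ ╶─┤ │ ╶─┘ ╷ ╵ ┌───┘ │ │ │
│   │   │ │↳ → ↑│↳ ↑│     │↓│ │
│ ╶─┤ ┌─┘ └───┬─┴───┴─┐ ╷ │ │ │
│   │ │       │       │ │ │↓│ │
├─╴ │ │ ┌───┐ ╵ ┌───┐ ╵ │ │ └─┤
│   │ │ │   │   │   │   │ │↳ ↓│
│ ╶─┤ │ ╵ ╷ │ ┌─┘ ╷ └───┤ ├─╴ │
│   │ │   │ │ │   │     │ │↓ ↲│
├─┐ └─┤ ┌─┤ │ │ ╶─┴─┬─╴ │ │ ╶─┤
│ │   │ │ │ │ │     │   │ │↳ ↓│
│ └─╴ │ ╵ │ ├─┴───┐ │ ┌─┴─┴─┐ │
│     │   │ │     │ │ │↓ ← ↰│↓│
│ ┌───┴─┬─┘ │ ╶─┐ ╵ │ │ ┌─╴ │ │
│ │     │   │   │   │ │↓│↱ ↑│↓│
│ │ ╶─┐ ╵ ╷ ├─┐ └─┬─┴─┘ │ ╶─┤ │
│ │   │   │ │ │  P│↓ ← ↲│↑ ↰│↓│
│ └─╴ ├───┘ ╵ └─┐ ╵ ┌───┴─╴ ╵ │
│     │         │↑ ↲│      ↑ ↲│
└─────┴─────────┴───┴─────────┘

Path to Q:

┌─┬───────────┬───────────────┐
│A│           │               │
│ ╵ ┌─┬───┐ ╷ │ ╶─────┬───┬─╴ │
│↓  │ │   │ │ │       │   │   │
│ ╶─┤ │ ╷ │ └─┴─────┐ └─┐ │ ╷ │
│↳ ↓│ │ │ │         │   │ │ │ │
├─┐ │ ╵ │ ├─╴ ┌───┬─┴─╴ │ │ │ │
│ │↓│   │ │   │   │     │ │ │ │
│ ╵ │ ╶─┤ │ ╶─┘ ╷ ╵ ┌───┘ │ │ │
│↓ ↲│   │ │     │   │     │ │ │
│ ╶─┤ ┌─┘ └───┬─┴───┴─┐ ╷ │ │ │
│↳ ↓│ │↱ → Q  │       │ │ │ │ │
├─╴ │ │ ┌───┐ ╵ ┌───┐ ╵ │ │ └─┤
│↓ ↲│ │↑│↓ ↰│   │   │   │ │   │
│ ╶─┤ │ ╵ ╷ │ ┌─┘ ╷ └───┤ ├─╴ │
│↳ ↓│ │↑ ↲│↑│ │   │     │ │   │
├─┐ └─┤ ┌─┤ │ │ ╶─┴─┬─╴ │ │ ╶─┤
│ │↳ ↓│ │ │↑│ │     │   │ │   │
│ └─╴ │ ╵ │ ├─┴───┐ │ ┌─┴─┴─┐ │
│↓ ← ↲│   │↑│     │ │ │     │ │
│ ┌───┴─┬─┘ │ ╶─┐ ╵ │ │ ┌─╴ │ │
│↓│↱ → ↓│↱ ↑│   │   │ │ │   │ │
│ │ ╶─┐ ╵ ╷ ├─┐ └─┬─┴─┘ │ ╶─┤ │
│↓│↑ ↰│↳ ↑│ │ │   │     │   │ │
│ └─╴ ├───┘ ╵ └─┐ ╵ ┌───┴─╴ ╵ │
│↳ → ↑│         │   │         │
└─────┴─────────┴───┴─────────┘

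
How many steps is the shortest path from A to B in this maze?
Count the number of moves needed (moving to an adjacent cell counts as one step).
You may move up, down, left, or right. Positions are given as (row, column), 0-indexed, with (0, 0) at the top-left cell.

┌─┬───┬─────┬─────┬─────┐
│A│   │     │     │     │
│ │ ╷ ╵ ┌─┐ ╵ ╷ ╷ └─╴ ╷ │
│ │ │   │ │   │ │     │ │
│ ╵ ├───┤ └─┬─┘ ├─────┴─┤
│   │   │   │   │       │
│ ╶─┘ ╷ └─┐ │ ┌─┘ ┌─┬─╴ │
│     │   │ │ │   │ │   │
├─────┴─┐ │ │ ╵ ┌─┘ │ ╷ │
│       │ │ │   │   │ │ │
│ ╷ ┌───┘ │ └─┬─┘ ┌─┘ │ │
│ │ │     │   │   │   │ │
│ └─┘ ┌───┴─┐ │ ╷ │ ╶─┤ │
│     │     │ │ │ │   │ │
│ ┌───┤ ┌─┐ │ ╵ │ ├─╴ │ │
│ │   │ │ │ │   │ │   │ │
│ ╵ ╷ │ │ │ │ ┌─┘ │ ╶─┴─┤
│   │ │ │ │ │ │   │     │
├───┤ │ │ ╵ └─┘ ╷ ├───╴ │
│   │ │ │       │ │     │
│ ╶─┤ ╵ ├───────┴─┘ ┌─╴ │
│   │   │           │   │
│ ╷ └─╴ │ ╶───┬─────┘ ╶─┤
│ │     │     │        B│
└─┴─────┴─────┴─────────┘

Using BFS to find shortest path:
Start: (0, 0), End: (11, 11)
Path found:
(0,0) → (1,0) → (2,0) → (2,1) → (1,1) → (0,1) → (0,2) → (1,2) → (1,3) → (0,3) → (0,4) → (0,5) → (1,5) → (1,6) → (0,6) → (0,7) → (1,7) → (2,7) → (2,6) → (3,6) → (4,6) → (4,7) → (3,7) → (3,8) → (2,8) → (2,9) → (2,10) → (2,11) → (3,11) → (3,10) → (4,10) → (5,10) → (5,9) → (6,9) → (6,10) → (7,10) → (7,9) → (8,9) → (8,10) → (8,11) → (9,11) → (10,11) → (10,10) → (11,10) → (11,11)
Number of steps: 44

Solution:

┌─┬───┬─────┬─────┬─────┐
│A│↱ ↓│↱ → ↓│↱ ↓  │     │
│ │ ╷ ╵ ┌─┐ ╵ ╷ ╷ └─╴ ╷ │
│↓│↑│↳ ↑│ │↳ ↑│↓│     │ │
│ ╵ ├───┤ └─┬─┘ ├─────┴─┤
│↳ ↑│   │   │↓ ↲│↱ → → ↓│
│ ╶─┘ ╷ └─┐ │ ┌─┘ ┌─┬─╴ │
│     │   │ │↓│↱ ↑│ │↓ ↲│
├─────┴─┐ │ │ ╵ ┌─┘ │ ╷ │
│       │ │ │↳ ↑│   │↓│ │
│ ╷ ┌───┘ │ └─┬─┘ ┌─┘ │ │
│ │ │     │   │   │↓ ↲│ │
│ └─┘ ┌───┴─┐ │ ╷ │ ╶─┤ │
│     │     │ │ │ │↳ ↓│ │
│ ┌───┤ ┌─┐ │ ╵ │ ├─╴ │ │
│ │   │ │ │ │   │ │↓ ↲│ │
│ ╵ ╷ │ │ │ │ ┌─┘ │ ╶─┴─┤
│   │ │ │ │ │ │   │↳ → ↓│
├───┤ │ │ ╵ └─┘ ╷ ├───╴ │
│   │ │ │       │ │    ↓│
│ ╶─┤ ╵ ├───────┴─┘ ┌─╴ │
│   │   │           │↓ ↲│
│ ╷ └─╴ │ ╶───┬─────┘ ╶─┤
│ │     │     │      ↳ B│
└─┴─────┴─────┴─────────┘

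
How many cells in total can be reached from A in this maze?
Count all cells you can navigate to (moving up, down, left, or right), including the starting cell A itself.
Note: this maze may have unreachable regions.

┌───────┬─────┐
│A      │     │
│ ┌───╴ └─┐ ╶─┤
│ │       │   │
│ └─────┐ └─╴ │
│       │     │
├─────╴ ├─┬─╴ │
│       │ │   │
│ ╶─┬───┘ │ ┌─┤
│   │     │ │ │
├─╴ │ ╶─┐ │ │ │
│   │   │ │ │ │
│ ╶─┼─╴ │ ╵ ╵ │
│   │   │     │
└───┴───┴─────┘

Using BFS/flood-fill to find all reachable cells from A:
Maze size: 7 × 7 = 49 total cells
All cells are reachable — the maze is fully connected.
Reachable cells: 49

Reachable region (· marks reachable cells):

┌───────┬─────┐
│A · · ·│· · ·│
│ ┌───╴ └─┐ ╶─┤
│·│· · · ·│· ·│
│ └─────┐ └─╴ │
│· · · ·│· · ·│
├─────╴ ├─┬─╴ │
│· · · ·│·│· ·│
│ ╶─┬───┘ │ ┌─┤
│· ·│· · ·│·│·│
├─╴ │ ╶─┐ │ │ │
│· ·│· ·│·│·│·│
│ ╶─┼─╴ │ ╵ ╵ │
│· ·│· ·│· · ·│
└───┴───┴─────┘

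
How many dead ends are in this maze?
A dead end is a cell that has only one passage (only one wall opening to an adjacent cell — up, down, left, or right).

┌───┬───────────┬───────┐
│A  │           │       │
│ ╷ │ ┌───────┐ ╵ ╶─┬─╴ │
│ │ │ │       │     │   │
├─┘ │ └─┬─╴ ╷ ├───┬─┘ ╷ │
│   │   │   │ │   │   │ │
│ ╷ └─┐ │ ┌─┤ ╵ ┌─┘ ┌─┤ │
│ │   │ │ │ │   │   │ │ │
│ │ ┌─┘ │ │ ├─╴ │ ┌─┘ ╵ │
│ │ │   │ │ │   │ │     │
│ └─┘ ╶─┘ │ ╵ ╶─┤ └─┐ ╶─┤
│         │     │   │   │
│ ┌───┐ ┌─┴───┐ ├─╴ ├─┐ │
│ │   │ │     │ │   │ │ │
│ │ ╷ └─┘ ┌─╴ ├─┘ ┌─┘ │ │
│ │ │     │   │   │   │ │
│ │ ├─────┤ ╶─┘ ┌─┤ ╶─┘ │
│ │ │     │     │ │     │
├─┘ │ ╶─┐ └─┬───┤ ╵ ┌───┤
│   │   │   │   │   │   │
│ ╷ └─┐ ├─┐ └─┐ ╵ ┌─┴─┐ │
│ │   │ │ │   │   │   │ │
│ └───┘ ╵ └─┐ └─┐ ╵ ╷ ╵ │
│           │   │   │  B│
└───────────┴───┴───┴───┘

Checking each cell for number of passages:

Dead ends found at positions:
  (1, 0)
  (1, 3)
  (1, 9)
  (2, 8)
  (3, 2)
  (3, 5)
  (3, 10)
  (4, 1)
  (4, 9)
  (6, 3)
  (6, 7)
  (6, 10)
  (8, 0)
  (8, 8)
  (9, 6)
  (9, 10)
  (10, 2)
  (10, 4)
  (11, 5)
  (11, 7)
Total dead ends: 20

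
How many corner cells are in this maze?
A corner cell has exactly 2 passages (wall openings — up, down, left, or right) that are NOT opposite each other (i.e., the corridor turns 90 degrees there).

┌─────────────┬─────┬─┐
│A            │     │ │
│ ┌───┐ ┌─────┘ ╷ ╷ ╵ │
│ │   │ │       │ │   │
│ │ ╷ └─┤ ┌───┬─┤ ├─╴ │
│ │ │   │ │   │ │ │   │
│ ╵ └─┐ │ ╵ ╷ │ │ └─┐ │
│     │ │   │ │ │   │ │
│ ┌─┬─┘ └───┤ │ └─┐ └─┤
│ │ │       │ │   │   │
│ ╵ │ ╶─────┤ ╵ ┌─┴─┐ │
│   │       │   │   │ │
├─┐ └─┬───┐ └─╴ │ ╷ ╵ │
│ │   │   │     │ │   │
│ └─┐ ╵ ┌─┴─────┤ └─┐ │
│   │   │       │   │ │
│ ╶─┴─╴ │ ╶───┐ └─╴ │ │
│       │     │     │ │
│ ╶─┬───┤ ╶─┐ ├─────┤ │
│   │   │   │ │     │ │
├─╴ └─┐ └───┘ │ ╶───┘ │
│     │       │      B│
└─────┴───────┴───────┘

Counting corner cells (2 non-opposite passages):
Total corners: 49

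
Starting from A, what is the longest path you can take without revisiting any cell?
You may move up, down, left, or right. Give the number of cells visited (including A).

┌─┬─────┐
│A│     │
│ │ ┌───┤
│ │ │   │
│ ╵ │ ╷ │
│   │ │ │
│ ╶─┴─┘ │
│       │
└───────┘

Finding longest simple path using DFS:
Start: (0, 0)
Longest path visits 11 cells
Path: A → down → down → down → right → right → right → up → up → left → down

Solution:

┌─┬─────┐
│A│     │
│ │ ┌───┤
│↓│ │↓ ↰│
│ ╵ │ ╷ │
│↓  │B│↑│
│ ╶─┴─┘ │
│↳ → → ↑│
└───────┘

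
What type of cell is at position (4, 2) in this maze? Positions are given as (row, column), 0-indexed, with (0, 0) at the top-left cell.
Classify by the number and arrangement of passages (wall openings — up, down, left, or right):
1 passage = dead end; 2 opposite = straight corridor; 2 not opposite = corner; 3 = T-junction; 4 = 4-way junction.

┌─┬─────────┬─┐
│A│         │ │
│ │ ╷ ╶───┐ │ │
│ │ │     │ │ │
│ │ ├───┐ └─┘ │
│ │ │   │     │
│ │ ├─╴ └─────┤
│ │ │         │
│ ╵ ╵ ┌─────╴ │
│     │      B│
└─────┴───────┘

Checking cell at (4, 2):
Number of passages: 2
Cell type: corner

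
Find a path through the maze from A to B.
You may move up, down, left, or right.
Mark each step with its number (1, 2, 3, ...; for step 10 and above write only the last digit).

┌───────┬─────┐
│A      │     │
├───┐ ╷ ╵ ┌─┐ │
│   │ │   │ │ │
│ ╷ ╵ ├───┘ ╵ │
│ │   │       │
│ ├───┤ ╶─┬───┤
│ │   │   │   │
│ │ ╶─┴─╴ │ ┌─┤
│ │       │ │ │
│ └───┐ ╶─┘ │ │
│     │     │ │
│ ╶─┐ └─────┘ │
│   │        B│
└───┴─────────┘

Finding the shortest path through the maze:
Path length: 18 steps
Directions: right → right → down → down → left → up → left → down → down → down → down → right → right → down → right → right → right → right

Solution:

┌───────┬─────┐
│A 1 2  │     │
├───┐ ╷ ╵ ┌─┐ │
│7 6│3│   │ │ │
│ ╷ ╵ ├───┘ ╵ │
│8│5 4│       │
│ ├───┤ ╶─┬───┤
│9│   │   │   │
│ │ ╶─┴─╴ │ ┌─┤
│0│       │ │ │
│ └───┐ ╶─┘ │ │
│1 2 3│     │ │
│ ╶─┐ └─────┘ │
│   │4 5 6 7 B│
└───┴─────────┘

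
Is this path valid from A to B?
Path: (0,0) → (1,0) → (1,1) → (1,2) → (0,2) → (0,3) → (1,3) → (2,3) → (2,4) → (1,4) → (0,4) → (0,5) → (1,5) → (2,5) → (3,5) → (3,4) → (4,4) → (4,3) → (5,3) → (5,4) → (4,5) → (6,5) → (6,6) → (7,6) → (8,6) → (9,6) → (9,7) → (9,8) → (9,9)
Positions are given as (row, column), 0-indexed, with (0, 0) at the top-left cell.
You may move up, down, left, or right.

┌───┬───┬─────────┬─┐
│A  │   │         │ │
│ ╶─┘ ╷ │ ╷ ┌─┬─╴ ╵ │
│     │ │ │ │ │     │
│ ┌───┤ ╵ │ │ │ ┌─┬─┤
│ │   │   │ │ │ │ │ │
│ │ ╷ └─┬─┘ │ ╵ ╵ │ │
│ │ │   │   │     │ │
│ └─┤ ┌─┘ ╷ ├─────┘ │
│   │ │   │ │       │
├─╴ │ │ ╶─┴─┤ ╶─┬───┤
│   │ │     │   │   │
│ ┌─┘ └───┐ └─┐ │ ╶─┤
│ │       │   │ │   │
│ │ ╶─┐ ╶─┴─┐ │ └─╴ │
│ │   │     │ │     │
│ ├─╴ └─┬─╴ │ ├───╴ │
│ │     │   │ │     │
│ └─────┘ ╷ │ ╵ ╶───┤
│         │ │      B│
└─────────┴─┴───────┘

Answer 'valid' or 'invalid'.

Checking path validity:
Result: Invalid move at step 20: cannot move from (5, 4) to (4, 5).

invalid

Correct solution:

┌───┬───┬─────────┬─┐
│A  │↱ ↓│↱ ↓      │ │
│ ╶─┘ ╷ │ ╷ ┌─┬─╴ ╵ │
│↳ → ↑│↓│↑│↓│ │     │
│ ┌───┤ ╵ │ │ │ ┌─┬─┤
│ │   │↳ ↑│↓│ │ │ │ │
│ │ ╷ └─┬─┘ │ ╵ ╵ │ │
│ │ │   │↓ ↲│     │ │
│ └─┤ ┌─┘ ╷ ├─────┘ │
│   │ │↓ ↲│ │       │
├─╴ │ │ ╶─┴─┤ ╶─┬───┤
│   │ │↳ → ↓│   │   │
│ ┌─┘ └───┐ └─┐ │ ╶─┤
│ │       │↳ ↓│ │   │
│ │ ╶─┐ ╶─┴─┐ │ └─╴ │
│ │   │     │↓│     │
│ ├─╴ └─┬─╴ │ ├───╴ │
│ │     │   │↓│     │
│ └─────┘ ╷ │ ╵ ╶───┤
│         │ │↳ → → B│
└─────────┴─┴───────┘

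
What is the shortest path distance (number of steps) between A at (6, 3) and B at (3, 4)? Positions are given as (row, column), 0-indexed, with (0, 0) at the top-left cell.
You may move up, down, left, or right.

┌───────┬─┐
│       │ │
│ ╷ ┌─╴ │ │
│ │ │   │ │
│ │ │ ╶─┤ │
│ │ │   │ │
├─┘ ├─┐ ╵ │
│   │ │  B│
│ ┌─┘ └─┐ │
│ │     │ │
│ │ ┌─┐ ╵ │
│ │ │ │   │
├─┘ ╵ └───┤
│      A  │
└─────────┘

Finding path from (6, 3) to (3, 4):
Path: (6,3) → (6,2) → (6,1) → (5,1) → (4,1) → (4,2) → (4,3) → (5,3) → (5,4) → (4,4) → (3,4)
Distance: 10 steps

Solution:

┌───────┬─┐
│       │ │
│ ╷ ┌─╴ │ │
│ │ │   │ │
│ │ │ ╶─┤ │
│ │ │   │ │
├─┘ ├─┐ ╵ │
│   │ │  B│
│ ┌─┘ └─┐ │
│ │↱ → ↓│↑│
│ │ ┌─┐ ╵ │
│ │↑│ │↳ ↑│
├─┘ ╵ └───┤
│  ↑ ← A  │
└─────────┘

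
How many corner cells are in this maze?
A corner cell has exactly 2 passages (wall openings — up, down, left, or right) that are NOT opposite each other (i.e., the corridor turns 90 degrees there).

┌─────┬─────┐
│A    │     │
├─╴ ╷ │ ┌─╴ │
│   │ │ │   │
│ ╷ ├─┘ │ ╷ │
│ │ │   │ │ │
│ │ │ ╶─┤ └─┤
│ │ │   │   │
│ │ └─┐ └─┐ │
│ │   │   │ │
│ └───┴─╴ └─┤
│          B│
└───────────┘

Counting corner cells (2 non-opposite passages):
Total corners: 15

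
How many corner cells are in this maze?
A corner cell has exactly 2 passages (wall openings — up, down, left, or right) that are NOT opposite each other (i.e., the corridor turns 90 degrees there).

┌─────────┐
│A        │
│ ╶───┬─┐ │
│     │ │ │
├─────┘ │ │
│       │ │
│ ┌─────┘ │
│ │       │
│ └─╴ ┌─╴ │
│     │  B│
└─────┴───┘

Counting corner cells (2 non-opposite passages):
Total corners: 8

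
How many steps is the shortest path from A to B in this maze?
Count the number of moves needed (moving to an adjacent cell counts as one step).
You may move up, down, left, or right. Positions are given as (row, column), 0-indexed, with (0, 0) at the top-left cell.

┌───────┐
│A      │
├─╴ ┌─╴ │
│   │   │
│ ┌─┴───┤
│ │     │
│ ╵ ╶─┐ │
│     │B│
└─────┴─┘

Using BFS to find shortest path:
Start: (0, 0), End: (3, 3)
Path found:
(0,0) → (0,1) → (1,1) → (1,0) → (2,0) → (3,0) → (3,1) → (2,1) → (2,2) → (2,3) → (3,3)
Number of steps: 10

Solution:

┌───────┐
│A ↓    │
├─╴ ┌─╴ │
│↓ ↲│   │
│ ┌─┴───┤
│↓│↱ → ↓│
│ ╵ ╶─┐ │
│↳ ↑  │B│
└─────┴─┘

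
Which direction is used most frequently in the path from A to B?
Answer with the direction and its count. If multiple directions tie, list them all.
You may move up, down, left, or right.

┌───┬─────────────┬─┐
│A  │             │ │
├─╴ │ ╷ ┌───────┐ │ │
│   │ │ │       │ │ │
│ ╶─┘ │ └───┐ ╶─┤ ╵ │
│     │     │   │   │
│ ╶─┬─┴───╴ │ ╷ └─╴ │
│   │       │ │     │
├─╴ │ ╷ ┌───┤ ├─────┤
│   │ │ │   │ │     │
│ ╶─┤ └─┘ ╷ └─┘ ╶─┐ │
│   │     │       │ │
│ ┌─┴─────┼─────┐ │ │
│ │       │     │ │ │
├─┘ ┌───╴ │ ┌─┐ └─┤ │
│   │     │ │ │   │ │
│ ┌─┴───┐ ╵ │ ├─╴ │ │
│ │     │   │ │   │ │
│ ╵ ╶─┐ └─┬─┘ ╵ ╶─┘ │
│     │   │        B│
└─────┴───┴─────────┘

Directions: right, down, left, down, right, right, up, up, right, down, down, right, right, down, left, left, left, down, down, right, right, up, right, down, right, right, up, right, right, down, down, down, down, down
Counts: {'right': 13, 'down': 13, 'left': 4, 'up': 4}
Most common: down and right (tied at 13 times each)

Solution:

┌───┬─────────────┬─┐
│A ↓│↱ ↓          │ │
├─╴ │ ╷ ┌───────┐ │ │
│↓ ↲│↑│↓│       │ │ │
│ ╶─┘ │ └───┐ ╶─┤ ╵ │
│↳ → ↑│↳ → ↓│   │   │
│ ╶─┬─┴───╴ │ ╷ └─╴ │
│   │↓ ← ← ↲│ │     │
├─╴ │ ╷ ┌───┤ ├─────┤
│   │↓│ │↱ ↓│ │↱ → ↓│
│ ╶─┤ └─┘ ╷ └─┘ ╶─┐ │
│   │↳ → ↑│↳ → ↑  │↓│
│ ┌─┴─────┼─────┐ │ │
│ │       │     │ │↓│
├─┘ ┌───╴ │ ┌─┐ └─┤ │
│   │     │ │ │   │↓│
│ ┌─┴───┐ ╵ │ ├─╴ │ │
│ │     │   │ │   │↓│
│ ╵ ╶─┐ └─┬─┘ ╵ ╶─┘ │
│     │   │        B│
└─────┴───┴─────────┘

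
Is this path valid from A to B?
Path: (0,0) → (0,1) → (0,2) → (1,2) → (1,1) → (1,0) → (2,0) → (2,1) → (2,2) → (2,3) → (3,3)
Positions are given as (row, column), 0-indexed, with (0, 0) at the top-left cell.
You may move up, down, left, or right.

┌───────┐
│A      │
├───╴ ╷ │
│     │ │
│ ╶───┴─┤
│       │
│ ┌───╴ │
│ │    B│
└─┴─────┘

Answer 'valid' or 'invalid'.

Checking path validity:
Result: All consecutive moves are passable.

valid

Correct solution:

┌───────┐
│A → ↓  │
├───╴ ╷ │
│↓ ← ↲│ │
│ ╶───┴─┤
│↳ → → ↓│
│ ┌───╴ │
│ │    B│
└─┴─────┘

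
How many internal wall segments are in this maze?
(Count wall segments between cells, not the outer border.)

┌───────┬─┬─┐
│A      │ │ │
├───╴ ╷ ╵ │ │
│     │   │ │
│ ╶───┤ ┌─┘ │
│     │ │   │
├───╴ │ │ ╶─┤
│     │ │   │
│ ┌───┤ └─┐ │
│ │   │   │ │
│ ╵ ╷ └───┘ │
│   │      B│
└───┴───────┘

Counting internal wall segments:
Total internal walls: 25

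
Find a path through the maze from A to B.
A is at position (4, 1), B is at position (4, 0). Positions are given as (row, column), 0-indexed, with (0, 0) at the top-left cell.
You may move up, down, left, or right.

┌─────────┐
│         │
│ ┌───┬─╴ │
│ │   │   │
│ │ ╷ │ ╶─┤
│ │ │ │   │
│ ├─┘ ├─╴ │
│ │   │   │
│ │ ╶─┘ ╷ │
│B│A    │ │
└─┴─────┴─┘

Finding the shortest path from (4, 1) to (4, 0):
Path length: 17 steps
Directions: right → right → up → right → up → left → up → right → up → left → left → left → left → down → down → down → down

Solution:

┌─────────┐
│↓ ← ← ← ↰│
│ ┌───┬─╴ │
│↓│   │↱ ↑│
│ │ ╷ │ ╶─┤
│↓│ │ │↑ ↰│
│ ├─┘ ├─╴ │
│↓│   │↱ ↑│
│ │ ╶─┘ ╷ │
│B│A → ↑│ │
└─┴─────┴─┘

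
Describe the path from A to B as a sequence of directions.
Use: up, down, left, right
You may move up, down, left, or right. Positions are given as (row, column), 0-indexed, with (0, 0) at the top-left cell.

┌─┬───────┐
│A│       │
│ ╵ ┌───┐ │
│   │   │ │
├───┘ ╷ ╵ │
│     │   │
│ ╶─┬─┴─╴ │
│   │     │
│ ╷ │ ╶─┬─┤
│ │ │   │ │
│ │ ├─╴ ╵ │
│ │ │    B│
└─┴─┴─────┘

Finding the path and converting it to directions:
Path through cells: (0,0) → (1,0) → (1,1) → (0,1) → (0,2) → (0,3) → (0,4) → (1,4) → (2,4) → (3,4) → (3,3) → (3,2) → (4,2) → (4,3) → (5,3) → (5,4)
Directions: down, right, up, right, right, right, down, down, down, left, left, down, right, down, right

Solution:

┌─┬───────┐
│A│↱ → → ↓│
│ ╵ ┌───┐ │
│↳ ↑│   │↓│
├───┘ ╷ ╵ │
│     │  ↓│
│ ╶─┬─┴─╴ │
│   │↓ ← ↲│
│ ╷ │ ╶─┬─┤
│ │ │↳ ↓│ │
│ │ ├─╴ ╵ │
│ │ │  ↳ B│
└─┴─┴─────┘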